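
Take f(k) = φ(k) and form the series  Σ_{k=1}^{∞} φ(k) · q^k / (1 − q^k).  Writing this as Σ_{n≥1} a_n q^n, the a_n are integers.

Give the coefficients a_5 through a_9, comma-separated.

q^5  k|5↦φ(k): 5:4 1:1  a_5=5
n=6: 6·1 3·2 2·3 1·6  φ→[2+2+1+1]=6
[q^7] φ(1)=1,φ(7)=6 ⇒ 7
[q^8] φ(1)=1,φ(2)=1,φ(4)=2,φ(8)=4 ⇒ 8
d|9:{9,3,1}  Σφ=6+2+1=9

5, 6, 7, 8, 9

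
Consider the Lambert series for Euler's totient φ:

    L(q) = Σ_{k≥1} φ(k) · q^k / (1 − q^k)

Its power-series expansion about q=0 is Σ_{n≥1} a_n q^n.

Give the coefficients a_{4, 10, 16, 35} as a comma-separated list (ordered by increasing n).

q^4  k|4↦φ(k): 1:1 2:1 4:2  a_4=4
[q^10] φ(10)=4,φ(5)=4,φ(2)=1,φ(1)=1 ⇒ 10
d|16:{1,2,4,8,16}  Σφ=1+1+2+4+8=16
[q^35] φ(1)=1,φ(5)=4,φ(7)=6,φ(35)=24 ⇒ 35

4, 10, 16, 35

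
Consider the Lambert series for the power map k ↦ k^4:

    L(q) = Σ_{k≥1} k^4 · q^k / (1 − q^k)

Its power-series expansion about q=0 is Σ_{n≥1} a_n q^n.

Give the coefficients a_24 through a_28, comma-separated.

q^24  k|24↦f(k): 24:331776 12:20736 8:4096 6:1296 4:256 3:81 2:16 1:1  a_24=358258
[q^25] f(1)=1,f(5)=625,f(25)=390625 ⇒ 391251
[q^26] f(1)=1,f(2)=16,f(13)=28561,f(26)=456976 ⇒ 485554
[q^27] f(27)=531441,f(9)=6561,f(3)=81,f(1)=1 ⇒ 538084
[q^28] f(1)=1,f(2)=16,f(4)=256,f(7)=2401,f(14)=38416,f(28)=614656 ⇒ 655746

358258, 391251, 485554, 538084, 655746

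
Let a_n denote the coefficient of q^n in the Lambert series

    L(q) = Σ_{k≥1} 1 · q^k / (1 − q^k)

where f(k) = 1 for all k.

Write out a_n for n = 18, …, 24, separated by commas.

d|18:{18,9,6,3,2,1}  Σf=1+1+1+1+1+1=6
d|19:{1,19}  Σf=1+1=2
[q^20] f(1)=1,f(2)=1,f(4)=1,f(5)=1,f(10)=1,f(20)=1 ⇒ 6
[q^21] f(1)=1,f(3)=1,f(7)=1,f(21)=1 ⇒ 4
q^22  k|22↦f(k): 1:1 2:1 11:1 22:1  a_22=4
[q^23] f(1)=1,f(23)=1 ⇒ 2
n=24: 24·1 12·2 8·3 6·4 4·6 3·8 2·12 1·24  f→[1+1+1+1+1+1+1+1]=8

6, 2, 6, 4, 4, 2, 8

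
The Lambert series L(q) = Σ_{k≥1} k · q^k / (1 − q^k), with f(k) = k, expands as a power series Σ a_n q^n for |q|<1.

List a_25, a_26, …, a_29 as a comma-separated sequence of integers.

d|25:{1,5,25}  Σf=1+5+25=31
q^26  k|26↦f(k): 26:26 13:13 2:2 1:1  a_26=42
n=27: 1·27 3·9 9·3 27·1  f→[1+3+9+27]=40
d|28:{28,14,7,4,2,1}  Σf=28+14+7+4+2+1=56
d|29:{1,29}  Σf=1+29=30

31, 42, 40, 56, 30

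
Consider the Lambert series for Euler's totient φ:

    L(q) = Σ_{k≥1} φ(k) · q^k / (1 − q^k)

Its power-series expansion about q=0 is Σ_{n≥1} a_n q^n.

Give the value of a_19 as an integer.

q^19  k|19↦φ(k): 1:1 19:18  a_19=19

a_19 = 19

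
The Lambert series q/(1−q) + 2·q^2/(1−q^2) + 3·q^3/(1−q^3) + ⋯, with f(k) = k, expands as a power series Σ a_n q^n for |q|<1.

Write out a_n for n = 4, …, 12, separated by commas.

[q^4] f(1)=1,f(2)=2,f(4)=4 ⇒ 7
q^5  k|5↦f(k): 1:1 5:5  a_5=6
d|6:{6,3,2,1}  Σf=6+3+2+1=12
[q^7] f(7)=7,f(1)=1 ⇒ 8
d|8:{8,4,2,1}  Σf=8+4+2+1=15
[q^9] f(9)=9,f(3)=3,f(1)=1 ⇒ 13
q^10  k|10↦f(k): 1:1 2:2 5:5 10:10  a_10=18
d|11:{11,1}  Σf=11+1=12
q^12  k|12↦f(k): 1:1 2:2 3:3 4:4 6:6 12:12  a_12=28

7, 6, 12, 8, 15, 13, 18, 12, 28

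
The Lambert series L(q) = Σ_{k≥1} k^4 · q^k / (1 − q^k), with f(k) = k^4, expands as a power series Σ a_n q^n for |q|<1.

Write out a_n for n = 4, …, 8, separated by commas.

[q^4] f(1)=1,f(2)=16,f(4)=256 ⇒ 273
n=5: 5·1 1·5  f→[625+1]=626
n=6: 6·1 3·2 2·3 1·6  f→[1296+81+16+1]=1394
q^7  k|7↦f(k): 7:2401 1:1  a_7=2402
d|8:{1,2,4,8}  Σf=1+16+256+4096=4369

273, 626, 1394, 2402, 4369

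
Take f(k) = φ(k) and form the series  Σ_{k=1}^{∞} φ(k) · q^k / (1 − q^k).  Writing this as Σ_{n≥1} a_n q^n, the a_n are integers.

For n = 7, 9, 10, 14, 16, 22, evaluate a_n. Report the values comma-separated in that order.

n=7: 1·7 7·1  φ→[1+6]=7
[q^9] φ(1)=1,φ(3)=2,φ(9)=6 ⇒ 9
q^10  k|10↦φ(k): 1:1 2:1 5:4 10:4  a_10=10
q^14  k|14↦φ(k): 1:1 2:1 7:6 14:6  a_14=14
q^16  k|16↦φ(k): 1:1 2:1 4:2 8:4 16:8  a_16=16
[q^22] φ(22)=10,φ(11)=10,φ(2)=1,φ(1)=1 ⇒ 22

7, 9, 10, 14, 16, 22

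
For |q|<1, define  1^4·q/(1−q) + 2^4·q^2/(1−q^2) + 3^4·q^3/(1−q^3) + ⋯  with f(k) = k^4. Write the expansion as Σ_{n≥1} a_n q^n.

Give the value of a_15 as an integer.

q^15  k|15↦f(k): 15:50625 5:625 3:81 1:1  a_15=51332

a_15 = 51332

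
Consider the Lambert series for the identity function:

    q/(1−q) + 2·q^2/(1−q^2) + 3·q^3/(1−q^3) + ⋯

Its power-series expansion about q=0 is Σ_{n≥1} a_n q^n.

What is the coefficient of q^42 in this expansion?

a_42 = 96

d|42:{1,2,3,6,7,14,21,42}  Σf=1+2+3+6+7+14+21+42=96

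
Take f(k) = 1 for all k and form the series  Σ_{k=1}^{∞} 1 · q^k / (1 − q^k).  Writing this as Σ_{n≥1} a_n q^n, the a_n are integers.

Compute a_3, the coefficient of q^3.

a_3 = 2

d|3:{1,3}  Σf=1+1=2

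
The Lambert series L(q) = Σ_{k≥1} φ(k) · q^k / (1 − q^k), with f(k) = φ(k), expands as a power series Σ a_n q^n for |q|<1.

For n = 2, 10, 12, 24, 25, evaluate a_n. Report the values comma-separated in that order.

n=2: 2·1 1·2  φ→[1+1]=2
d|10:{10,5,2,1}  Σφ=4+4+1+1=10
d|12:{12,6,4,3,2,1}  Σφ=4+2+2+2+1+1=12
n=24: 1·24 2·12 3·8 4·6 6·4 8·3 12·2 24·1  φ→[1+1+2+2+2+4+4+8]=24
n=25: 1·25 5·5 25·1  φ→[1+4+20]=25

2, 10, 12, 24, 25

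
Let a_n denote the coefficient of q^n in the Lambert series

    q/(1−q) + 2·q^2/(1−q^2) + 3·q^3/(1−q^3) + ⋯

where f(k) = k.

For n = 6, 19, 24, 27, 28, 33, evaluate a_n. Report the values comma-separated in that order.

n=6: 6·1 3·2 2·3 1·6  f→[6+3+2+1]=12
[q^19] f(19)=19,f(1)=1 ⇒ 20
d|24:{1,2,3,4,6,8,12,24}  Σf=1+2+3+4+6+8+12+24=60
d|27:{27,9,3,1}  Σf=27+9+3+1=40
n=28: 1·28 2·14 4·7 7·4 14·2 28·1  f→[1+2+4+7+14+28]=56
n=33: 33·1 11·3 3·11 1·33  f→[33+11+3+1]=48

12, 20, 60, 40, 56, 48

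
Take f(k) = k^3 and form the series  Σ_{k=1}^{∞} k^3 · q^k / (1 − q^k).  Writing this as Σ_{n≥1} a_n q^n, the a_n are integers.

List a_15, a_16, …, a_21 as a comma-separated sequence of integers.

q^15  k|15↦f(k): 1:1 3:27 5:125 15:3375  a_15=3528
q^16  k|16↦f(k): 1:1 2:8 4:64 8:512 16:4096  a_16=4681
n=17: 1·17 17·1  f→[1+4913]=4914
q^18  k|18↦f(k): 18:5832 9:729 6:216 3:27 2:8 1:1  a_18=6813
d|19:{19,1}  Σf=6859+1=6860
[q^20] f(20)=8000,f(10)=1000,f(5)=125,f(4)=64,f(2)=8,f(1)=1 ⇒ 9198
[q^21] f(1)=1,f(3)=27,f(7)=343,f(21)=9261 ⇒ 9632

3528, 4681, 4914, 6813, 6860, 9198, 9632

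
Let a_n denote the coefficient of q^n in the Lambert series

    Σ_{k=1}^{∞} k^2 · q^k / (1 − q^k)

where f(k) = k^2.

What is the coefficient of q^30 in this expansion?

a_30 = 1300

d|30:{30,15,10,6,5,3,2,1}  Σf=900+225+100+36+25+9+4+1=1300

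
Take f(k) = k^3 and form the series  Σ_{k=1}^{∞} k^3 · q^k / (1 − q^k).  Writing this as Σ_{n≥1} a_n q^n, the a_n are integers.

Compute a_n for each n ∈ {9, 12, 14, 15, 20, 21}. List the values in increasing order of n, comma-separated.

757, 2044, 3096, 3528, 9198, 9632

q^9  k|9↦f(k): 9:729 3:27 1:1  a_9=757
d|12:{12,6,4,3,2,1}  Σf=1728+216+64+27+8+1=2044
[q^14] f(1)=1,f(2)=8,f(7)=343,f(14)=2744 ⇒ 3096
[q^15] f(1)=1,f(3)=27,f(5)=125,f(15)=3375 ⇒ 3528
[q^20] f(1)=1,f(2)=8,f(4)=64,f(5)=125,f(10)=1000,f(20)=8000 ⇒ 9198
[q^21] f(1)=1,f(3)=27,f(7)=343,f(21)=9261 ⇒ 9632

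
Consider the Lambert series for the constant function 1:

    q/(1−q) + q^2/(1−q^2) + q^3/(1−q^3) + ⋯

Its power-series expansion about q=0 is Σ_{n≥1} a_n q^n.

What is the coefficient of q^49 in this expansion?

n=49: 49·1 7·7 1·49  f→[1+1+1]=3

a_49 = 3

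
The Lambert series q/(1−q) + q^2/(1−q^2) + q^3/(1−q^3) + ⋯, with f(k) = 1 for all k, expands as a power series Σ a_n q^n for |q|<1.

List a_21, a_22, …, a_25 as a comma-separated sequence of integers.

q^21  k|21↦f(k): 1:1 3:1 7:1 21:1  a_21=4
[q^22] f(22)=1,f(11)=1,f(2)=1,f(1)=1 ⇒ 4
n=23: 23·1 1·23  f→[1+1]=2
d|24:{1,2,3,4,6,8,12,24}  Σf=1+1+1+1+1+1+1+1=8
n=25: 1·25 5·5 25·1  f→[1+1+1]=3

4, 4, 2, 8, 3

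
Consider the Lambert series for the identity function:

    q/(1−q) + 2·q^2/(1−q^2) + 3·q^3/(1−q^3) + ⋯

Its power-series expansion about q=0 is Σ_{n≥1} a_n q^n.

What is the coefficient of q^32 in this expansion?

a_32 = 63

[q^32] f(32)=32,f(16)=16,f(8)=8,f(4)=4,f(2)=2,f(1)=1 ⇒ 63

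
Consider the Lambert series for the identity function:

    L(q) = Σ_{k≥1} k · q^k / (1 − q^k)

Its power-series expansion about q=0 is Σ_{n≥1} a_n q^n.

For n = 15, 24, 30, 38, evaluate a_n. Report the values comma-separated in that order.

[q^15] f(15)=15,f(5)=5,f(3)=3,f(1)=1 ⇒ 24
n=24: 24·1 12·2 8·3 6·4 4·6 3·8 2·12 1·24  f→[24+12+8+6+4+3+2+1]=60
n=30: 1·30 2·15 3·10 5·6 6·5 10·3 15·2 30·1  f→[1+2+3+5+6+10+15+30]=72
n=38: 1·38 2·19 19·2 38·1  f→[1+2+19+38]=60

24, 60, 72, 60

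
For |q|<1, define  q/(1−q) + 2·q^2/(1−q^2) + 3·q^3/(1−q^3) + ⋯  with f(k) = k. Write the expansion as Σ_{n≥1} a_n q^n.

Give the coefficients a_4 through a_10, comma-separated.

7, 6, 12, 8, 15, 13, 18

q^4  k|4↦f(k): 4:4 2:2 1:1  a_4=7
d|5:{1,5}  Σf=1+5=6
d|6:{6,3,2,1}  Σf=6+3+2+1=12
d|7:{1,7}  Σf=1+7=8
n=8: 8·1 4·2 2·4 1·8  f→[8+4+2+1]=15
[q^9] f(9)=9,f(3)=3,f(1)=1 ⇒ 13
n=10: 10·1 5·2 2·5 1·10  f→[10+5+2+1]=18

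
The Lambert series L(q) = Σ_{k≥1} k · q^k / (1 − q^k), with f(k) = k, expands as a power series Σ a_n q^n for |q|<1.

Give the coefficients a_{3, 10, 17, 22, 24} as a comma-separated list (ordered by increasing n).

n=3: 1·3 3·1  f→[1+3]=4
q^10  k|10↦f(k): 1:1 2:2 5:5 10:10  a_10=18
d|17:{1,17}  Σf=1+17=18
d|22:{22,11,2,1}  Σf=22+11+2+1=36
n=24: 1·24 2·12 3·8 4·6 6·4 8·3 12·2 24·1  f→[1+2+3+4+6+8+12+24]=60

4, 18, 18, 36, 60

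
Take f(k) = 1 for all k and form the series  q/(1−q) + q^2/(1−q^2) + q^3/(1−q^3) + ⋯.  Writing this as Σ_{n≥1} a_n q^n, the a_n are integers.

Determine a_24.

a_24 = 8

[q^24] f(1)=1,f(2)=1,f(3)=1,f(4)=1,f(6)=1,f(8)=1,f(12)=1,f(24)=1 ⇒ 8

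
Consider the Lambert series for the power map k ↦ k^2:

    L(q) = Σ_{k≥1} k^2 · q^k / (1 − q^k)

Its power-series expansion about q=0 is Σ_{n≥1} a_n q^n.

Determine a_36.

q^36  k|36↦f(k): 36:1296 18:324 12:144 9:81 6:36 4:16 3:9 2:4 1:1  a_36=1911

a_36 = 1911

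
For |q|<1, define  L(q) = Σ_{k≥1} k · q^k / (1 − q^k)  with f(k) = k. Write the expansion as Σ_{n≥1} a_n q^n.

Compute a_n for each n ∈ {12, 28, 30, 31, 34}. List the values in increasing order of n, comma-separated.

[q^12] f(12)=12,f(6)=6,f(4)=4,f(3)=3,f(2)=2,f(1)=1 ⇒ 28
n=28: 28·1 14·2 7·4 4·7 2·14 1·28  f→[28+14+7+4+2+1]=56
n=30: 30·1 15·2 10·3 6·5 5·6 3·10 2·15 1·30  f→[30+15+10+6+5+3+2+1]=72
n=31: 31·1 1·31  f→[31+1]=32
[q^34] f(34)=34,f(17)=17,f(2)=2,f(1)=1 ⇒ 54

28, 56, 72, 32, 54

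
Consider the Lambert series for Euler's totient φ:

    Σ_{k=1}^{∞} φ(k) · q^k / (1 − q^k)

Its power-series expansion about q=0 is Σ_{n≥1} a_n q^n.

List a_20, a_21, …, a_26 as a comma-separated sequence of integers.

q^20  k|20↦φ(k): 20:8 10:4 5:4 4:2 2:1 1:1  a_20=20
d|21:{1,3,7,21}  Σφ=1+2+6+12=21
d|22:{22,11,2,1}  Σφ=10+10+1+1=22
d|23:{1,23}  Σφ=1+22=23
[q^24] φ(1)=1,φ(2)=1,φ(3)=2,φ(4)=2,φ(6)=2,φ(8)=4,φ(12)=4,φ(24)=8 ⇒ 24
[q^25] φ(1)=1,φ(5)=4,φ(25)=20 ⇒ 25
n=26: 26·1 13·2 2·13 1·26  φ→[12+12+1+1]=26

20, 21, 22, 23, 24, 25, 26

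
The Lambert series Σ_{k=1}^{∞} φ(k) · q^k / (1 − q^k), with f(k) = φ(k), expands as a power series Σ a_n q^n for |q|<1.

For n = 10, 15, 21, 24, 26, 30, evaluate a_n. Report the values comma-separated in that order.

n=10: 10·1 5·2 2·5 1·10  φ→[4+4+1+1]=10
n=15: 1·15 3·5 5·3 15·1  φ→[1+2+4+8]=15
[q^21] φ(1)=1,φ(3)=2,φ(7)=6,φ(21)=12 ⇒ 21
[q^24] φ(24)=8,φ(12)=4,φ(8)=4,φ(6)=2,φ(4)=2,φ(3)=2,φ(2)=1,φ(1)=1 ⇒ 24
q^26  k|26↦φ(k): 1:1 2:1 13:12 26:12  a_26=26
n=30: 30·1 15·2 10·3 6·5 5·6 3·10 2·15 1·30  φ→[8+8+4+2+4+2+1+1]=30

10, 15, 21, 24, 26, 30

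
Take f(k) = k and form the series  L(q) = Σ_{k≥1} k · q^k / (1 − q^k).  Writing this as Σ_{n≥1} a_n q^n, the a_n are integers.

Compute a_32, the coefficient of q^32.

d|32:{32,16,8,4,2,1}  Σf=32+16+8+4+2+1=63

a_32 = 63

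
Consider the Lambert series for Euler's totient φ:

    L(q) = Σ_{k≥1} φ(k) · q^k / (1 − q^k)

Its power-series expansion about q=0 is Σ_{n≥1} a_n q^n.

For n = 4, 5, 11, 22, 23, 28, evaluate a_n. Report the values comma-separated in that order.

[q^4] φ(4)=2,φ(2)=1,φ(1)=1 ⇒ 4
q^5  k|5↦φ(k): 1:1 5:4  a_5=5
d|11:{1,11}  Σφ=1+10=11
[q^22] φ(1)=1,φ(2)=1,φ(11)=10,φ(22)=10 ⇒ 22
n=23: 23·1 1·23  φ→[22+1]=23
q^28  k|28↦φ(k): 28:12 14:6 7:6 4:2 2:1 1:1  a_28=28

4, 5, 11, 22, 23, 28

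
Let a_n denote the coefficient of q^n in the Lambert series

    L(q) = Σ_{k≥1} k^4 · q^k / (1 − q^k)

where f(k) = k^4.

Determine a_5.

n=5: 5·1 1·5  f→[625+1]=626

a_5 = 626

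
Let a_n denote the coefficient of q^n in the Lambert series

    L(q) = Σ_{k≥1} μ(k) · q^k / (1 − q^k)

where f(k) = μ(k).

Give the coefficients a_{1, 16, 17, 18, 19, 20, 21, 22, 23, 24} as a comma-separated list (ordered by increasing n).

q^1  k|1↦μ(k): 1:1  a_1=1
n=16: 16·1 8·2 4·4 2·8 1·16  μ→[0+0+0+(-1)+1]=0
d|17:{1,17}  Σμ=1+(-1)=0
d|18:{18,9,6,3,2,1}  Σμ=0+0+1+(-1)+(-1)+1=0
q^19  k|19↦μ(k): 19:-1 1:1  a_19=0
d|20:{1,2,4,5,10,20}  Σμ=1+(-1)+0+(-1)+1+0=0
d|21:{21,7,3,1}  Σμ=1+(-1)+(-1)+1=0
q^22  k|22↦μ(k): 22:1 11:-1 2:-1 1:1  a_22=0
[q^23] μ(1)=1,μ(23)=-1 ⇒ 0
q^24  k|24↦μ(k): 24:0 12:0 8:0 6:1 4:0 3:-1 2:-1 1:1  a_24=0

1, 0, 0, 0, 0, 0, 0, 0, 0, 0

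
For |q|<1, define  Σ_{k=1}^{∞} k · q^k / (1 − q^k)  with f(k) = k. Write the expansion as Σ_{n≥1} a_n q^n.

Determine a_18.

a_18 = 39

d|18:{18,9,6,3,2,1}  Σf=18+9+6+3+2+1=39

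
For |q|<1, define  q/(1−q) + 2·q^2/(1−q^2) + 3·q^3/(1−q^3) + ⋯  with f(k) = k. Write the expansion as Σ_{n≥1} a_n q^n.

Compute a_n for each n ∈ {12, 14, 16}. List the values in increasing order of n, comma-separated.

28, 24, 31

d|12:{1,2,3,4,6,12}  Σf=1+2+3+4+6+12=28
[q^14] f(1)=1,f(2)=2,f(7)=7,f(14)=14 ⇒ 24
q^16  k|16↦f(k): 16:16 8:8 4:4 2:2 1:1  a_16=31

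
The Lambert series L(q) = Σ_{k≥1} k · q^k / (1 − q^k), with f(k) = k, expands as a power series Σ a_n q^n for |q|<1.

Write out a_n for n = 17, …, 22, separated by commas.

18, 39, 20, 42, 32, 36

q^17  k|17↦f(k): 1:1 17:17  a_17=18
n=18: 1·18 2·9 3·6 6·3 9·2 18·1  f→[1+2+3+6+9+18]=39
n=19: 19·1 1·19  f→[19+1]=20
d|20:{1,2,4,5,10,20}  Σf=1+2+4+5+10+20=42
d|21:{21,7,3,1}  Σf=21+7+3+1=32
[q^22] f(1)=1,f(2)=2,f(11)=11,f(22)=22 ⇒ 36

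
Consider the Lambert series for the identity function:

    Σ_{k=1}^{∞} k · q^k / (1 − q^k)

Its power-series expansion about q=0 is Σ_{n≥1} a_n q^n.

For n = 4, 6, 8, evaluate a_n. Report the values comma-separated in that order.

[q^4] f(4)=4,f(2)=2,f(1)=1 ⇒ 7
[q^6] f(6)=6,f(3)=3,f(2)=2,f(1)=1 ⇒ 12
n=8: 8·1 4·2 2·4 1·8  f→[8+4+2+1]=15

7, 12, 15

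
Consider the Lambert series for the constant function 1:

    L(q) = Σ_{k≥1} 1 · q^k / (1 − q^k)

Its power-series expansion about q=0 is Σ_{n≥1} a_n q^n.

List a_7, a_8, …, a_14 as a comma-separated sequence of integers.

2, 4, 3, 4, 2, 6, 2, 4

d|7:{1,7}  Σf=1+1=2
d|8:{1,2,4,8}  Σf=1+1+1+1=4
[q^9] f(1)=1,f(3)=1,f(9)=1 ⇒ 3
[q^10] f(1)=1,f(2)=1,f(5)=1,f(10)=1 ⇒ 4
q^11  k|11↦f(k): 1:1 11:1  a_11=2
q^12  k|12↦f(k): 1:1 2:1 3:1 4:1 6:1 12:1  a_12=6
[q^13] f(13)=1,f(1)=1 ⇒ 2
q^14  k|14↦f(k): 14:1 7:1 2:1 1:1  a_14=4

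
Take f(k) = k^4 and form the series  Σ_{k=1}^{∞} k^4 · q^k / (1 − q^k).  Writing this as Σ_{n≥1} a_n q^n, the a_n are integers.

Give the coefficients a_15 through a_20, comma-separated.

51332, 69905, 83522, 112931, 130322, 170898

d|15:{1,3,5,15}  Σf=1+81+625+50625=51332
d|16:{1,2,4,8,16}  Σf=1+16+256+4096+65536=69905
d|17:{17,1}  Σf=83521+1=83522
d|18:{18,9,6,3,2,1}  Σf=104976+6561+1296+81+16+1=112931
n=19: 19·1 1·19  f→[130321+1]=130322
[q^20] f(1)=1,f(2)=16,f(4)=256,f(5)=625,f(10)=10000,f(20)=160000 ⇒ 170898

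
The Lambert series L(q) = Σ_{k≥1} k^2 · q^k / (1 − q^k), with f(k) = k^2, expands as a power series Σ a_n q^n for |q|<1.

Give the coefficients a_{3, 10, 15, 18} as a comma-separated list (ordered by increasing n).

q^3  k|3↦f(k): 3:9 1:1  a_3=10
d|10:{10,5,2,1}  Σf=100+25+4+1=130
n=15: 1·15 3·5 5·3 15·1  f→[1+9+25+225]=260
n=18: 1·18 2·9 3·6 6·3 9·2 18·1  f→[1+4+9+36+81+324]=455

10, 130, 260, 455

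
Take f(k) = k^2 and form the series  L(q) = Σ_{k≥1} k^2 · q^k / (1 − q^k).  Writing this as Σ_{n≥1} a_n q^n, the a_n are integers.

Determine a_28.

a_28 = 1050

q^28  k|28↦f(k): 1:1 2:4 4:16 7:49 14:196 28:784  a_28=1050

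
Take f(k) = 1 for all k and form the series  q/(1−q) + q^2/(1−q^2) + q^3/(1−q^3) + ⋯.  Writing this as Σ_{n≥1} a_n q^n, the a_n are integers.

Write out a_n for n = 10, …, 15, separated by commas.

4, 2, 6, 2, 4, 4

[q^10] f(1)=1,f(2)=1,f(5)=1,f(10)=1 ⇒ 4
n=11: 1·11 11·1  f→[1+1]=2
d|12:{12,6,4,3,2,1}  Σf=1+1+1+1+1+1=6
[q^13] f(1)=1,f(13)=1 ⇒ 2
d|14:{1,2,7,14}  Σf=1+1+1+1=4
[q^15] f(1)=1,f(3)=1,f(5)=1,f(15)=1 ⇒ 4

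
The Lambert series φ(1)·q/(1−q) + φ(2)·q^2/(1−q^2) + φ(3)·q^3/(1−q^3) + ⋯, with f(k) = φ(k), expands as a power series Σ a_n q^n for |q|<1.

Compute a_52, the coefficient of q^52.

d|52:{1,2,4,13,26,52}  Σφ=1+1+2+12+12+24=52

a_52 = 52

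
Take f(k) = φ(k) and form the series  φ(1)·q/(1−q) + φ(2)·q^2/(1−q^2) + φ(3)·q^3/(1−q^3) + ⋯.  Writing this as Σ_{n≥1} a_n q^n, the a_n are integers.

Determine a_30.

n=30: 30·1 15·2 10·3 6·5 5·6 3·10 2·15 1·30  φ→[8+8+4+2+4+2+1+1]=30

a_30 = 30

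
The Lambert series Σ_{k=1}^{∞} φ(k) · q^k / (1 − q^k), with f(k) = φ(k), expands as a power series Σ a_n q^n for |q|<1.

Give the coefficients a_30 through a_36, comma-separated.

q^30  k|30↦φ(k): 30:8 15:8 10:4 6:2 5:4 3:2 2:1 1:1  a_30=30
d|31:{31,1}  Σφ=30+1=31
n=32: 1·32 2·16 4·8 8·4 16·2 32·1  φ→[1+1+2+4+8+16]=32
[q^33] φ(33)=20,φ(11)=10,φ(3)=2,φ(1)=1 ⇒ 33
n=34: 1·34 2·17 17·2 34·1  φ→[1+1+16+16]=34
n=35: 1·35 5·7 7·5 35·1  φ→[1+4+6+24]=35
n=36: 36·1 18·2 12·3 9·4 6·6 4·9 3·12 2·18 1·36  φ→[12+6+4+6+2+2+2+1+1]=36

30, 31, 32, 33, 34, 35, 36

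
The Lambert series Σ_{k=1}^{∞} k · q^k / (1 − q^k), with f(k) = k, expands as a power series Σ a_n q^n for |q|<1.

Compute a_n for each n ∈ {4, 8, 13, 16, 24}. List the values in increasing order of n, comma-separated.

d|4:{1,2,4}  Σf=1+2+4=7
[q^8] f(8)=8,f(4)=4,f(2)=2,f(1)=1 ⇒ 15
d|13:{13,1}  Σf=13+1=14
n=16: 16·1 8·2 4·4 2·8 1·16  f→[16+8+4+2+1]=31
[q^24] f(24)=24,f(12)=12,f(8)=8,f(6)=6,f(4)=4,f(3)=3,f(2)=2,f(1)=1 ⇒ 60

7, 15, 14, 31, 60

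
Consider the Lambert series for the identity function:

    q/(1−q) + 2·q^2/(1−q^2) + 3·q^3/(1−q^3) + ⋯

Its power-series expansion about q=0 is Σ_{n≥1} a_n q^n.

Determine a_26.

q^26  k|26↦f(k): 26:26 13:13 2:2 1:1  a_26=42

a_26 = 42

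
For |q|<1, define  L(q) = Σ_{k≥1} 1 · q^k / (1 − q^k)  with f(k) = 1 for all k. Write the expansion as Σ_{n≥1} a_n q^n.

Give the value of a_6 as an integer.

a_6 = 4

d|6:{6,3,2,1}  Σf=1+1+1+1=4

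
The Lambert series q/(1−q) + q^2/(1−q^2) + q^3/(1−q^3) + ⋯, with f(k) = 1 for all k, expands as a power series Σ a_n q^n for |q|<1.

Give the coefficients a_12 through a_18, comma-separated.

q^12  k|12↦f(k): 1:1 2:1 3:1 4:1 6:1 12:1  a_12=6
d|13:{13,1}  Σf=1+1=2
q^14  k|14↦f(k): 1:1 2:1 7:1 14:1  a_14=4
n=15: 15·1 5·3 3·5 1·15  f→[1+1+1+1]=4
q^16  k|16↦f(k): 1:1 2:1 4:1 8:1 16:1  a_16=5
q^17  k|17↦f(k): 17:1 1:1  a_17=2
[q^18] f(1)=1,f(2)=1,f(3)=1,f(6)=1,f(9)=1,f(18)=1 ⇒ 6

6, 2, 4, 4, 5, 2, 6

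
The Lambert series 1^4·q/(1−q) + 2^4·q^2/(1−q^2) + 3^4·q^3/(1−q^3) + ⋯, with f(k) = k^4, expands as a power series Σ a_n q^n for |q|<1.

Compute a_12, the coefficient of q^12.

[q^12] f(1)=1,f(2)=16,f(3)=81,f(4)=256,f(6)=1296,f(12)=20736 ⇒ 22386

a_12 = 22386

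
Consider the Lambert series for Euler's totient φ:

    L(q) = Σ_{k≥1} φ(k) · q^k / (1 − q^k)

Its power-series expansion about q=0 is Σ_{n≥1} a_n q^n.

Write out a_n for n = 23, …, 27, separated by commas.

q^23  k|23↦φ(k): 1:1 23:22  a_23=23
q^24  k|24↦φ(k): 24:8 12:4 8:4 6:2 4:2 3:2 2:1 1:1  a_24=24
[q^25] φ(25)=20,φ(5)=4,φ(1)=1 ⇒ 25
q^26  k|26↦φ(k): 26:12 13:12 2:1 1:1  a_26=26
q^27  k|27↦φ(k): 27:18 9:6 3:2 1:1  a_27=27

23, 24, 25, 26, 27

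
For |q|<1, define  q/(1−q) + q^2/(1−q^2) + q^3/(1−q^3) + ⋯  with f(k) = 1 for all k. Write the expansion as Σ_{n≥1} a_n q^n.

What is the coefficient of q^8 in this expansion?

a_8 = 4

[q^8] f(1)=1,f(2)=1,f(4)=1,f(8)=1 ⇒ 4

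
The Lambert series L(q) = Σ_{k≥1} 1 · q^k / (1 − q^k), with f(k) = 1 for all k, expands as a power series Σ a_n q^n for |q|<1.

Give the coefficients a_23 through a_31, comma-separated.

q^23  k|23↦f(k): 23:1 1:1  a_23=2
q^24  k|24↦f(k): 24:1 12:1 8:1 6:1 4:1 3:1 2:1 1:1  a_24=8
[q^25] f(1)=1,f(5)=1,f(25)=1 ⇒ 3
[q^26] f(26)=1,f(13)=1,f(2)=1,f(1)=1 ⇒ 4
[q^27] f(1)=1,f(3)=1,f(9)=1,f(27)=1 ⇒ 4
d|28:{1,2,4,7,14,28}  Σf=1+1+1+1+1+1=6
d|29:{29,1}  Σf=1+1=2
[q^30] f(30)=1,f(15)=1,f(10)=1,f(6)=1,f(5)=1,f(3)=1,f(2)=1,f(1)=1 ⇒ 8
n=31: 1·31 31·1  f→[1+1]=2

2, 8, 3, 4, 4, 6, 2, 8, 2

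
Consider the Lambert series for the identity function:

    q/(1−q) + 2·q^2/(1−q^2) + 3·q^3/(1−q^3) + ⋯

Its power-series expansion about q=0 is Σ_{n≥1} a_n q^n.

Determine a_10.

d|10:{1,2,5,10}  Σf=1+2+5+10=18

a_10 = 18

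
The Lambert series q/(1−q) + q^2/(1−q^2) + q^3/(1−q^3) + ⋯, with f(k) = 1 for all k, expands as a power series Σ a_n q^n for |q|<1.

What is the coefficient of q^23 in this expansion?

q^23  k|23↦f(k): 23:1 1:1  a_23=2

a_23 = 2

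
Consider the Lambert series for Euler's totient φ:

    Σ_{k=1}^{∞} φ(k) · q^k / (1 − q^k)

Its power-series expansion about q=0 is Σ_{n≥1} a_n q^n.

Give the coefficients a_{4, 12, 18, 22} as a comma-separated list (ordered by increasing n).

q^4  k|4↦φ(k): 1:1 2:1 4:2  a_4=4
n=12: 1·12 2·6 3·4 4·3 6·2 12·1  φ→[1+1+2+2+2+4]=12
n=18: 18·1 9·2 6·3 3·6 2·9 1·18  φ→[6+6+2+2+1+1]=18
[q^22] φ(1)=1,φ(2)=1,φ(11)=10,φ(22)=10 ⇒ 22

4, 12, 18, 22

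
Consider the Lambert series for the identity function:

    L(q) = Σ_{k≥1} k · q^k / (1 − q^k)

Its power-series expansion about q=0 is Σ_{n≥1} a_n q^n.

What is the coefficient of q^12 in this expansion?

a_12 = 28

q^12  k|12↦f(k): 12:12 6:6 4:4 3:3 2:2 1:1  a_12=28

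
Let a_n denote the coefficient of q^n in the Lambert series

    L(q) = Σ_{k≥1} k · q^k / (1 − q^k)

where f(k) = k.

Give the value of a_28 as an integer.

a_28 = 56

d|28:{1,2,4,7,14,28}  Σf=1+2+4+7+14+28=56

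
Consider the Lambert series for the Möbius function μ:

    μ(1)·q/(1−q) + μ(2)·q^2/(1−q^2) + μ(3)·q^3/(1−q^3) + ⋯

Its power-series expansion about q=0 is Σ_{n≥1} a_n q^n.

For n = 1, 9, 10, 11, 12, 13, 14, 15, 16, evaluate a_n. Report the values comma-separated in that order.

1, 0, 0, 0, 0, 0, 0, 0, 0

d|1:{1}  Σμ=1=1
n=9: 9·1 3·3 1·9  μ→[0+(-1)+1]=0
n=10: 1·10 2·5 5·2 10·1  μ→[1+(-1)+(-1)+1]=0
d|11:{11,1}  Σμ=(-1)+1=0
[q^12] μ(1)=1,μ(2)=-1,μ(3)=-1,μ(4)=0,μ(6)=1,μ(12)=0 ⇒ 0
q^13  k|13↦μ(k): 1:1 13:-1  a_13=0
n=14: 1·14 2·7 7·2 14·1  μ→[1+(-1)+(-1)+1]=0
q^15  k|15↦μ(k): 15:1 5:-1 3:-1 1:1  a_15=0
[q^16] μ(16)=0,μ(8)=0,μ(4)=0,μ(2)=-1,μ(1)=1 ⇒ 0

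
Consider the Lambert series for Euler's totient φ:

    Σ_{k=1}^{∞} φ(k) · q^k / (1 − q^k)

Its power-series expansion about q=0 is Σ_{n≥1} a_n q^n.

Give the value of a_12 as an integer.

d|12:{12,6,4,3,2,1}  Σφ=4+2+2+2+1+1=12

a_12 = 12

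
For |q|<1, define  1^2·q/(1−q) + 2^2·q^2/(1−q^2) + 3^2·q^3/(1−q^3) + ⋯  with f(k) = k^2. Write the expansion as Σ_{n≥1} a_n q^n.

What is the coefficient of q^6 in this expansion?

d|6:{6,3,2,1}  Σf=36+9+4+1=50

a_6 = 50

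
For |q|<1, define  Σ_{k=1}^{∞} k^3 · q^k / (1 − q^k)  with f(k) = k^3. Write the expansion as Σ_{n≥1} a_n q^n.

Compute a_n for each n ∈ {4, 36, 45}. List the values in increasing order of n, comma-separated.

[q^4] f(4)=64,f(2)=8,f(1)=1 ⇒ 73
n=36: 36·1 18·2 12·3 9·4 6·6 4·9 3·12 2·18 1·36  f→[46656+5832+1728+729+216+64+27+8+1]=55261
[q^45] f(45)=91125,f(15)=3375,f(9)=729,f(5)=125,f(3)=27,f(1)=1 ⇒ 95382

73, 55261, 95382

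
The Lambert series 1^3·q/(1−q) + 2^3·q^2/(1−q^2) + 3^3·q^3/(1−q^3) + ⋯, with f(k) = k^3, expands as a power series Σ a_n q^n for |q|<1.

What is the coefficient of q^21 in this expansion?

d|21:{1,3,7,21}  Σf=1+27+343+9261=9632

a_21 = 9632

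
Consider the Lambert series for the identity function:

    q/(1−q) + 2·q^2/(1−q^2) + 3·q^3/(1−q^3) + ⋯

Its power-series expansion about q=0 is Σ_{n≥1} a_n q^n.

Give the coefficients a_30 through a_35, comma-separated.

72, 32, 63, 48, 54, 48

d|30:{1,2,3,5,6,10,15,30}  Σf=1+2+3+5+6+10+15+30=72
n=31: 1·31 31·1  f→[1+31]=32
[q^32] f(1)=1,f(2)=2,f(4)=4,f(8)=8,f(16)=16,f(32)=32 ⇒ 63
n=33: 1·33 3·11 11·3 33·1  f→[1+3+11+33]=48
d|34:{34,17,2,1}  Σf=34+17+2+1=54
n=35: 1·35 5·7 7·5 35·1  f→[1+5+7+35]=48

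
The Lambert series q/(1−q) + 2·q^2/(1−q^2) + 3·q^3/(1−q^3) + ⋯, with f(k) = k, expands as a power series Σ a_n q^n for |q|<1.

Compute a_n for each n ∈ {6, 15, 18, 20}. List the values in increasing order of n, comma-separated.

d|6:{1,2,3,6}  Σf=1+2+3+6=12
q^15  k|15↦f(k): 1:1 3:3 5:5 15:15  a_15=24
d|18:{1,2,3,6,9,18}  Σf=1+2+3+6+9+18=39
n=20: 20·1 10·2 5·4 4·5 2·10 1·20  f→[20+10+5+4+2+1]=42

12, 24, 39, 42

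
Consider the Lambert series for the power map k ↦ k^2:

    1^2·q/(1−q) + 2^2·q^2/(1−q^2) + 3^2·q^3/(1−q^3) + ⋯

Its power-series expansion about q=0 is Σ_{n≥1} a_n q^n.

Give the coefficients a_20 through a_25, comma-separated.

q^20  k|20↦f(k): 20:400 10:100 5:25 4:16 2:4 1:1  a_20=546
[q^21] f(1)=1,f(3)=9,f(7)=49,f(21)=441 ⇒ 500
[q^22] f(1)=1,f(2)=4,f(11)=121,f(22)=484 ⇒ 610
d|23:{1,23}  Σf=1+529=530
[q^24] f(1)=1,f(2)=4,f(3)=9,f(4)=16,f(6)=36,f(8)=64,f(12)=144,f(24)=576 ⇒ 850
d|25:{25,5,1}  Σf=625+25+1=651

546, 500, 610, 530, 850, 651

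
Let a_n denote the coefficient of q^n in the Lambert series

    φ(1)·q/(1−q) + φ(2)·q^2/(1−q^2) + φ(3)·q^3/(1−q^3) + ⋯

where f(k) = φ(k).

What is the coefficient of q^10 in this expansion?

[q^10] φ(1)=1,φ(2)=1,φ(5)=4,φ(10)=4 ⇒ 10

a_10 = 10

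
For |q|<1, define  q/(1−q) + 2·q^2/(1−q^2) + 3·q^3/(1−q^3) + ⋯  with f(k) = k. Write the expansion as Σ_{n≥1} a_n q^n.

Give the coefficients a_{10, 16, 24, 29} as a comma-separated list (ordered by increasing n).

q^10  k|10↦f(k): 10:10 5:5 2:2 1:1  a_10=18
d|16:{1,2,4,8,16}  Σf=1+2+4+8+16=31
q^24  k|24↦f(k): 24:24 12:12 8:8 6:6 4:4 3:3 2:2 1:1  a_24=60
d|29:{29,1}  Σf=29+1=30

18, 31, 60, 30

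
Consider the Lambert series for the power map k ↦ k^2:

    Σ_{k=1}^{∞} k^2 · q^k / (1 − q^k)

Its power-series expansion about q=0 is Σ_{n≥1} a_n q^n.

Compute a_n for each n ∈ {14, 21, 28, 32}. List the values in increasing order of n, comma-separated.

250, 500, 1050, 1365

q^14  k|14↦f(k): 1:1 2:4 7:49 14:196  a_14=250
d|21:{1,3,7,21}  Σf=1+9+49+441=500
d|28:{1,2,4,7,14,28}  Σf=1+4+16+49+196+784=1050
n=32: 1·32 2·16 4·8 8·4 16·2 32·1  f→[1+4+16+64+256+1024]=1365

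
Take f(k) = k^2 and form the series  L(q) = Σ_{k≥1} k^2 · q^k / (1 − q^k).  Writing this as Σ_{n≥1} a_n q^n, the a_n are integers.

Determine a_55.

d|55:{55,11,5,1}  Σf=3025+121+25+1=3172

a_55 = 3172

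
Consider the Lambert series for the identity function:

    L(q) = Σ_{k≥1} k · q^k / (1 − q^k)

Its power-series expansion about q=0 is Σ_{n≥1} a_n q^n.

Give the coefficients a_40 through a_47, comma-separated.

90, 42, 96, 44, 84, 78, 72, 48

q^40  k|40↦f(k): 1:1 2:2 4:4 5:5 8:8 10:10 20:20 40:40  a_40=90
n=41: 41·1 1·41  f→[41+1]=42
[q^42] f(42)=42,f(21)=21,f(14)=14,f(7)=7,f(6)=6,f(3)=3,f(2)=2,f(1)=1 ⇒ 96
d|43:{1,43}  Σf=1+43=44
q^44  k|44↦f(k): 44:44 22:22 11:11 4:4 2:2 1:1  a_44=84
n=45: 45·1 15·3 9·5 5·9 3·15 1·45  f→[45+15+9+5+3+1]=78
q^46  k|46↦f(k): 46:46 23:23 2:2 1:1  a_46=72
n=47: 47·1 1·47  f→[47+1]=48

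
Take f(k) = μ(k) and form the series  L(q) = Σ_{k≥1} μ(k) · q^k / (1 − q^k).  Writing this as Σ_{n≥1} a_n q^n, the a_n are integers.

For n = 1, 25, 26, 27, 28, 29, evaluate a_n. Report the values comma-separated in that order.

1, 0, 0, 0, 0, 0

[q^1] μ(1)=1 ⇒ 1
q^25  k|25↦μ(k): 1:1 5:-1 25:0  a_25=0
d|26:{1,2,13,26}  Σμ=1+(-1)+(-1)+1=0
q^27  k|27↦μ(k): 27:0 9:0 3:-1 1:1  a_27=0
q^28  k|28↦μ(k): 1:1 2:-1 4:0 7:-1 14:1 28:0  a_28=0
[q^29] μ(29)=-1,μ(1)=1 ⇒ 0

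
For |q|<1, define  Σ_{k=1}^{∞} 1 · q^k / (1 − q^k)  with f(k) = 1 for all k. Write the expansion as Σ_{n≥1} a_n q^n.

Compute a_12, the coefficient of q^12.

n=12: 12·1 6·2 4·3 3·4 2·6 1·12  f→[1+1+1+1+1+1]=6

a_12 = 6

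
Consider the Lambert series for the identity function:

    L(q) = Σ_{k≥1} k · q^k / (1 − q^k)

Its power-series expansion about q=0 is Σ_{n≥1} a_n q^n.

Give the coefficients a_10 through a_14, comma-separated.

18, 12, 28, 14, 24

d|10:{10,5,2,1}  Σf=10+5+2+1=18
d|11:{1,11}  Σf=1+11=12
q^12  k|12↦f(k): 12:12 6:6 4:4 3:3 2:2 1:1  a_12=28
[q^13] f(1)=1,f(13)=13 ⇒ 14
q^14  k|14↦f(k): 1:1 2:2 7:7 14:14  a_14=24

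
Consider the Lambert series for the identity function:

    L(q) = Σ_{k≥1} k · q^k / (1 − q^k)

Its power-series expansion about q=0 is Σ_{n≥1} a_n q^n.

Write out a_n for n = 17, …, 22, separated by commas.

18, 39, 20, 42, 32, 36

n=17: 1·17 17·1  f→[1+17]=18
n=18: 18·1 9·2 6·3 3·6 2·9 1·18  f→[18+9+6+3+2+1]=39
d|19:{19,1}  Σf=19+1=20
[q^20] f(1)=1,f(2)=2,f(4)=4,f(5)=5,f(10)=10,f(20)=20 ⇒ 42
q^21  k|21↦f(k): 1:1 3:3 7:7 21:21  a_21=32
q^22  k|22↦f(k): 22:22 11:11 2:2 1:1  a_22=36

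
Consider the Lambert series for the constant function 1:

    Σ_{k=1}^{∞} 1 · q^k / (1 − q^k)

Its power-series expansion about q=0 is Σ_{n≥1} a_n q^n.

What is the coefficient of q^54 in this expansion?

a_54 = 8

d|54:{1,2,3,6,9,18,27,54}  Σf=1+1+1+1+1+1+1+1=8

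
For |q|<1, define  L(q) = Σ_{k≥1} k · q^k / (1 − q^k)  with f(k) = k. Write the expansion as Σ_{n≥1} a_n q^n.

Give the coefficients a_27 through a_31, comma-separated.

40, 56, 30, 72, 32

n=27: 27·1 9·3 3·9 1·27  f→[27+9+3+1]=40
n=28: 28·1 14·2 7·4 4·7 2·14 1·28  f→[28+14+7+4+2+1]=56
q^29  k|29↦f(k): 1:1 29:29  a_29=30
q^30  k|30↦f(k): 30:30 15:15 10:10 6:6 5:5 3:3 2:2 1:1  a_30=72
d|31:{31,1}  Σf=31+1=32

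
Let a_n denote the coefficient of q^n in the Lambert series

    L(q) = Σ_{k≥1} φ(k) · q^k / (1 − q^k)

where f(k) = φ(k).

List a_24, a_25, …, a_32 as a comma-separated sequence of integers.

n=24: 24·1 12·2 8·3 6·4 4·6 3·8 2·12 1·24  φ→[8+4+4+2+2+2+1+1]=24
q^25  k|25↦φ(k): 25:20 5:4 1:1  a_25=25
q^26  k|26↦φ(k): 26:12 13:12 2:1 1:1  a_26=26
q^27  k|27↦φ(k): 1:1 3:2 9:6 27:18  a_27=27
q^28  k|28↦φ(k): 28:12 14:6 7:6 4:2 2:1 1:1  a_28=28
d|29:{29,1}  Σφ=28+1=29
d|30:{1,2,3,5,6,10,15,30}  Σφ=1+1+2+4+2+4+8+8=30
q^31  k|31↦φ(k): 1:1 31:30  a_31=31
[q^32] φ(1)=1,φ(2)=1,φ(4)=2,φ(8)=4,φ(16)=8,φ(32)=16 ⇒ 32

24, 25, 26, 27, 28, 29, 30, 31, 32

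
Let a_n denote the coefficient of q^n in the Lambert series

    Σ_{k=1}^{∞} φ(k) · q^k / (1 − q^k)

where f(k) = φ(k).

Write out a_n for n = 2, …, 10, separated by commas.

d|2:{1,2}  Σφ=1+1=2
n=3: 1·3 3·1  φ→[1+2]=3
q^4  k|4↦φ(k): 1:1 2:1 4:2  a_4=4
n=5: 5·1 1·5  φ→[4+1]=5
[q^6] φ(1)=1,φ(2)=1,φ(3)=2,φ(6)=2 ⇒ 6
n=7: 1·7 7·1  φ→[1+6]=7
n=8: 1·8 2·4 4·2 8·1  φ→[1+1+2+4]=8
d|9:{1,3,9}  Σφ=1+2+6=9
q^10  k|10↦φ(k): 10:4 5:4 2:1 1:1  a_10=10

2, 3, 4, 5, 6, 7, 8, 9, 10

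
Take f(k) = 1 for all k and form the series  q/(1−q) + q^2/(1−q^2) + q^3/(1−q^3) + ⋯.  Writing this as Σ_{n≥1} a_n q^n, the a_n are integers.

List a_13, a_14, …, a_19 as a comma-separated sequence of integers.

q^13  k|13↦f(k): 13:1 1:1  a_13=2
[q^14] f(14)=1,f(7)=1,f(2)=1,f(1)=1 ⇒ 4
q^15  k|15↦f(k): 1:1 3:1 5:1 15:1  a_15=4
[q^16] f(16)=1,f(8)=1,f(4)=1,f(2)=1,f(1)=1 ⇒ 5
d|17:{17,1}  Σf=1+1=2
[q^18] f(1)=1,f(2)=1,f(3)=1,f(6)=1,f(9)=1,f(18)=1 ⇒ 6
q^19  k|19↦f(k): 1:1 19:1  a_19=2

2, 4, 4, 5, 2, 6, 2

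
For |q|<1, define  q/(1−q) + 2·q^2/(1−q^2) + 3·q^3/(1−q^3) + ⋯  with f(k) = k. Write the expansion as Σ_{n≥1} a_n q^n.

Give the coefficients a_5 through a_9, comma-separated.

q^5  k|5↦f(k): 1:1 5:5  a_5=6
[q^6] f(1)=1,f(2)=2,f(3)=3,f(6)=6 ⇒ 12
n=7: 1·7 7·1  f→[1+7]=8
q^8  k|8↦f(k): 1:1 2:2 4:4 8:8  a_8=15
q^9  k|9↦f(k): 9:9 3:3 1:1  a_9=13

6, 12, 8, 15, 13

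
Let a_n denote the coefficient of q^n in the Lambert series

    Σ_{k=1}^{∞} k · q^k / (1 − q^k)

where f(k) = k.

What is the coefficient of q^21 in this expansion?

a_21 = 32

n=21: 1·21 3·7 7·3 21·1  f→[1+3+7+21]=32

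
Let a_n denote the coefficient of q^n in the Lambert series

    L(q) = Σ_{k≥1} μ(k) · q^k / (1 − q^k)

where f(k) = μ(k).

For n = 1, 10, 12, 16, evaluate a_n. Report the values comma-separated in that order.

1, 0, 0, 0

d|1:{1}  Σμ=1=1
n=10: 1·10 2·5 5·2 10·1  μ→[1+(-1)+(-1)+1]=0
d|12:{12,6,4,3,2,1}  Σμ=0+1+0+(-1)+(-1)+1=0
d|16:{16,8,4,2,1}  Σμ=0+0+0+(-1)+1=0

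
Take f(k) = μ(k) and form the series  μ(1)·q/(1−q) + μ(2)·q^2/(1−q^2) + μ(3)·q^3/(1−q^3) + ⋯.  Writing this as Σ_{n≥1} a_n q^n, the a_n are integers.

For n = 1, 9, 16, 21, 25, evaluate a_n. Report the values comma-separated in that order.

q^1  k|1↦μ(k): 1:1  a_1=1
d|9:{9,3,1}  Σμ=0+(-1)+1=0
[q^16] μ(16)=0,μ(8)=0,μ(4)=0,μ(2)=-1,μ(1)=1 ⇒ 0
d|21:{1,3,7,21}  Σμ=1+(-1)+(-1)+1=0
q^25  k|25↦μ(k): 1:1 5:-1 25:0  a_25=0

1, 0, 0, 0, 0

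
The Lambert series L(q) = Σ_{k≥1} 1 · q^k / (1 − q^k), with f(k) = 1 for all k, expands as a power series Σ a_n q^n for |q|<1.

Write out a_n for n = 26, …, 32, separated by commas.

[q^26] f(26)=1,f(13)=1,f(2)=1,f(1)=1 ⇒ 4
q^27  k|27↦f(k): 27:1 9:1 3:1 1:1  a_27=4
d|28:{28,14,7,4,2,1}  Σf=1+1+1+1+1+1=6
[q^29] f(1)=1,f(29)=1 ⇒ 2
q^30  k|30↦f(k): 1:1 2:1 3:1 5:1 6:1 10:1 15:1 30:1  a_30=8
q^31  k|31↦f(k): 31:1 1:1  a_31=2
q^32  k|32↦f(k): 32:1 16:1 8:1 4:1 2:1 1:1  a_32=6

4, 4, 6, 2, 8, 2, 6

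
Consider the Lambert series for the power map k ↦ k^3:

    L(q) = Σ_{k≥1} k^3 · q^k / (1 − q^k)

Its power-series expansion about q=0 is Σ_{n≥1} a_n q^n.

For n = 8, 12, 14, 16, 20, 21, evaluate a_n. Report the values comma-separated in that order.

q^8  k|8↦f(k): 8:512 4:64 2:8 1:1  a_8=585
q^12  k|12↦f(k): 12:1728 6:216 4:64 3:27 2:8 1:1  a_12=2044
[q^14] f(1)=1,f(2)=8,f(7)=343,f(14)=2744 ⇒ 3096
d|16:{16,8,4,2,1}  Σf=4096+512+64+8+1=4681
q^20  k|20↦f(k): 1:1 2:8 4:64 5:125 10:1000 20:8000  a_20=9198
[q^21] f(21)=9261,f(7)=343,f(3)=27,f(1)=1 ⇒ 9632

585, 2044, 3096, 4681, 9198, 9632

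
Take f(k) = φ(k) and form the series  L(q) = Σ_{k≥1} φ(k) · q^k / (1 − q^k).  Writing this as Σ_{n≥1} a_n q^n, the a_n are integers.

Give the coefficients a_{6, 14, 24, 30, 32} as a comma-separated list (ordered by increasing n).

[q^6] φ(1)=1,φ(2)=1,φ(3)=2,φ(6)=2 ⇒ 6
q^14  k|14↦φ(k): 1:1 2:1 7:6 14:6  a_14=14
q^24  k|24↦φ(k): 1:1 2:1 3:2 4:2 6:2 8:4 12:4 24:8  a_24=24
[q^30] φ(1)=1,φ(2)=1,φ(3)=2,φ(5)=4,φ(6)=2,φ(10)=4,φ(15)=8,φ(30)=8 ⇒ 30
[q^32] φ(1)=1,φ(2)=1,φ(4)=2,φ(8)=4,φ(16)=8,φ(32)=16 ⇒ 32

6, 14, 24, 30, 32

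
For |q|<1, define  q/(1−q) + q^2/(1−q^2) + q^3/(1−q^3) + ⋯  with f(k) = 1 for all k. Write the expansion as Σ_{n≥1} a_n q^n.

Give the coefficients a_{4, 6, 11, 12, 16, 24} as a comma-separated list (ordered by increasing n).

3, 4, 2, 6, 5, 8

q^4  k|4↦f(k): 1:1 2:1 4:1  a_4=3
d|6:{6,3,2,1}  Σf=1+1+1+1=4
d|11:{11,1}  Σf=1+1=2
[q^12] f(12)=1,f(6)=1,f(4)=1,f(3)=1,f(2)=1,f(1)=1 ⇒ 6
d|16:{16,8,4,2,1}  Σf=1+1+1+1+1=5
q^24  k|24↦f(k): 24:1 12:1 8:1 6:1 4:1 3:1 2:1 1:1  a_24=8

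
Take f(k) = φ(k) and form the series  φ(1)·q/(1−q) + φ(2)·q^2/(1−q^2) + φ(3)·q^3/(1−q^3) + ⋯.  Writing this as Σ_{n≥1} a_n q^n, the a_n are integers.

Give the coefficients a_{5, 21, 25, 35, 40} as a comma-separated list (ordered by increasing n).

q^5  k|5↦φ(k): 5:4 1:1  a_5=5
[q^21] φ(21)=12,φ(7)=6,φ(3)=2,φ(1)=1 ⇒ 21
d|25:{25,5,1}  Σφ=20+4+1=25
n=35: 1·35 5·7 7·5 35·1  φ→[1+4+6+24]=35
n=40: 1·40 2·20 4·10 5·8 8·5 10·4 20·2 40·1  φ→[1+1+2+4+4+4+8+16]=40

5, 21, 25, 35, 40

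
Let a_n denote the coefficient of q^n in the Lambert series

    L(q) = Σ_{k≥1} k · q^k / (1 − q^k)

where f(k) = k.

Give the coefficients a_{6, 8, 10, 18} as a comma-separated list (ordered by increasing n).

12, 15, 18, 39

n=6: 6·1 3·2 2·3 1·6  f→[6+3+2+1]=12
d|8:{8,4,2,1}  Σf=8+4+2+1=15
[q^10] f(10)=10,f(5)=5,f(2)=2,f(1)=1 ⇒ 18
d|18:{1,2,3,6,9,18}  Σf=1+2+3+6+9+18=39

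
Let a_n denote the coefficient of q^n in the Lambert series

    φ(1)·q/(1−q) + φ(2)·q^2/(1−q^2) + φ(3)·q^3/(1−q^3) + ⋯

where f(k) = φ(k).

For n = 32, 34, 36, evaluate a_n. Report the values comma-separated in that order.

[q^32] φ(1)=1,φ(2)=1,φ(4)=2,φ(8)=4,φ(16)=8,φ(32)=16 ⇒ 32
q^34  k|34↦φ(k): 1:1 2:1 17:16 34:16  a_34=34
[q^36] φ(36)=12,φ(18)=6,φ(12)=4,φ(9)=6,φ(6)=2,φ(4)=2,φ(3)=2,φ(2)=1,φ(1)=1 ⇒ 36

32, 34, 36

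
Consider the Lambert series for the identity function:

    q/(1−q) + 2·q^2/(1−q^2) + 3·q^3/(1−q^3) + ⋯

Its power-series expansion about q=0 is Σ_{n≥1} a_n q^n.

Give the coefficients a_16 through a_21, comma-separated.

q^16  k|16↦f(k): 16:16 8:8 4:4 2:2 1:1  a_16=31
q^17  k|17↦f(k): 1:1 17:17  a_17=18
n=18: 18·1 9·2 6·3 3·6 2·9 1·18  f→[18+9+6+3+2+1]=39
d|19:{1,19}  Σf=1+19=20
[q^20] f(20)=20,f(10)=10,f(5)=5,f(4)=4,f(2)=2,f(1)=1 ⇒ 42
n=21: 1·21 3·7 7·3 21·1  f→[1+3+7+21]=32

31, 18, 39, 20, 42, 32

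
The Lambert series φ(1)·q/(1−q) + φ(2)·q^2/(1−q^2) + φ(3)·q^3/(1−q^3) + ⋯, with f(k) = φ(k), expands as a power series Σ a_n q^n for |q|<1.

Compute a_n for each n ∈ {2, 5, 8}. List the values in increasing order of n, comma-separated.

q^2  k|2↦φ(k): 2:1 1:1  a_2=2
n=5: 5·1 1·5  φ→[4+1]=5
q^8  k|8↦φ(k): 8:4 4:2 2:1 1:1  a_8=8

2, 5, 8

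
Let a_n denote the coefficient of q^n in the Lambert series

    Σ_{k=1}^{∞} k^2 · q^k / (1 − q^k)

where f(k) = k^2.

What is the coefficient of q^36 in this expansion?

[q^36] f(1)=1,f(2)=4,f(3)=9,f(4)=16,f(6)=36,f(9)=81,f(12)=144,f(18)=324,f(36)=1296 ⇒ 1911

a_36 = 1911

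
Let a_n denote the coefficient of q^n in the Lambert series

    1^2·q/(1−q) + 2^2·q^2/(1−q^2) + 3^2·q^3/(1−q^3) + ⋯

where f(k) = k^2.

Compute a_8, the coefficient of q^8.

d|8:{8,4,2,1}  Σf=64+16+4+1=85

a_8 = 85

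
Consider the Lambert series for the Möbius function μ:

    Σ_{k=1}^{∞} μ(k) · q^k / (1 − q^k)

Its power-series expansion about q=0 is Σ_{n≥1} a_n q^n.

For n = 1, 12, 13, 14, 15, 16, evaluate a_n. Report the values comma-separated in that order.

1, 0, 0, 0, 0, 0

d|1:{1}  Σμ=1=1
q^12  k|12↦μ(k): 12:0 6:1 4:0 3:-1 2:-1 1:1  a_12=0
[q^13] μ(1)=1,μ(13)=-1 ⇒ 0
q^14  k|14↦μ(k): 1:1 2:-1 7:-1 14:1  a_14=0
n=15: 15·1 5·3 3·5 1·15  μ→[1+(-1)+(-1)+1]=0
n=16: 16·1 8·2 4·4 2·8 1·16  μ→[0+0+0+(-1)+1]=0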